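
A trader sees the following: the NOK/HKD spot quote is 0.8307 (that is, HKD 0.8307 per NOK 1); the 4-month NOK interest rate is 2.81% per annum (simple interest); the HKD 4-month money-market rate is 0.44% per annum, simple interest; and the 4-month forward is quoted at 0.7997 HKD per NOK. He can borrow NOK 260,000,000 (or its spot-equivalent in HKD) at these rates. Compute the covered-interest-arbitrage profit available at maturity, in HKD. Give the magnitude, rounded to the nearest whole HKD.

HKD 6,429,238

T = 4/12 years.
Invest the NOK and cover forward: 260,000,000 × 1.00936666667 × 0.7997 = HKD 209,869,536.07.
Convert at spot and invest in HKD: 260,000,000 × 0.8307 × 1.00146666667 = HKD 216,298,773.60.
The quoted forward undervalues NOK, so borrow NOK, convert to HKD at spot, deposit the HKD at 0.44%, and buy NOK forward at 0.7997 to cover the loan.
The gap between the two covered legs is HKD 6,429,238.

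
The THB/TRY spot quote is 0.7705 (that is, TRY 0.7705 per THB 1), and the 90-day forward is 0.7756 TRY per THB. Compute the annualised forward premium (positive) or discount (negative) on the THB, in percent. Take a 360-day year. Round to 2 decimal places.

T = 90/360 years.
THB trades forward at +0.66191% vs spot over the period.
Per annum: 0.0066191 / (90/360) = 0.026476 = 2.65%.

+2.65%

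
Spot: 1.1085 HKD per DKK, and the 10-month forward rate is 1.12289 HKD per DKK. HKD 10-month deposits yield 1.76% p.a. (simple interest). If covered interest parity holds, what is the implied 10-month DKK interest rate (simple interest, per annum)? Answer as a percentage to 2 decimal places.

T = 10/12 years.
F/S = 1.12289/1.1085 = 1.0129815 = (growth of HKD) / (growth of DKK).
The HKD side grows by 1 + 0.0176×10/12 = 1.0146667.
Hence g_DKK = 1.0016636.
(1.0016636 − 1)/T = 0.001996, i.e. 0.20%.

0.20%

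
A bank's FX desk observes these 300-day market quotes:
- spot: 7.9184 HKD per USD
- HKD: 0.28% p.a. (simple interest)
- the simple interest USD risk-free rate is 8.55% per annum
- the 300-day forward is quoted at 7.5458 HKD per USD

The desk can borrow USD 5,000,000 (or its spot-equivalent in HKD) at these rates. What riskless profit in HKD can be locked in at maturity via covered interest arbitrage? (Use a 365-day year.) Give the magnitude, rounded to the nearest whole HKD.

HKD 697,251

T = 300/365 years.
Keep in USD, deliver into the forward: 5,000,000·1.0702739726·7.5458 = HKD 40,380,366.71.
Swap to HKD now, deposit: 5,000,000·7.9184·1.0023013699 = HKD 39,683,115.84.
The quoted forward overvalues USD, so borrow HKD, buy USD at spot, deposit the USD at 8.55%, and sell the proceeds forward at 7.5458.
The gap between the two covered legs is HKD 697,251.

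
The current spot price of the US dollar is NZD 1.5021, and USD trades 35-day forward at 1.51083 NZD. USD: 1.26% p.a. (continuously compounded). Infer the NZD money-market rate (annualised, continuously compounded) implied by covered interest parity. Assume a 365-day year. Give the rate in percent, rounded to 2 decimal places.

7.30%

T = 35/365 years.
By CIP, F/S equals the NZD-to-USD growth ratio: 1.51083/1.5021 = 1.0058119.
USD growth factor: e^(0.0126×35/365) = 1.0012089.
That pins the NZD growth at 1.0070278.
Take logs: ln 1.0070278 / (35/365) = 0.073034, so 7.30%.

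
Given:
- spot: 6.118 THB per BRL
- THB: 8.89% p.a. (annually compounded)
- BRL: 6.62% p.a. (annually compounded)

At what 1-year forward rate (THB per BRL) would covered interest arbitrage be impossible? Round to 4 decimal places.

T = 1 year.
THB accumulates by (1 + 0.0889)^1 = 1.088900.
Growth of 1 BRL over T: (1 + 0.0662)^1 = 1.066200.
CIP: F = S · (grow THB)/(grow BRL) = 6.118 × 1.088900/1.066200 = 6.248256 THB per BRL.

6.2483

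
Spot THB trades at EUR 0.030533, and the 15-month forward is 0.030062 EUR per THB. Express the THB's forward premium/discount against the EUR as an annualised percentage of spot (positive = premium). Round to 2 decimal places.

T = 15/12 years.
THB trades forward at -1.54259% vs spot over the period.
Per annum: -0.0154259 / (15/12) = -0.012341 = -1.23%.

-1.23%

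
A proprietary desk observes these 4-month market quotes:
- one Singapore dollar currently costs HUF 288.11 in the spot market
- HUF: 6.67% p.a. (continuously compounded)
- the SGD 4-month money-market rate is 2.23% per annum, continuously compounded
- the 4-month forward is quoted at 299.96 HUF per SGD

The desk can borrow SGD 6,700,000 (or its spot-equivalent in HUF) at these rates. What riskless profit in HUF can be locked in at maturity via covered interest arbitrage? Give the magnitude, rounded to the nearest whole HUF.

HUF 50,991,184

T = 4/12 years.
Route A — deposit SGD, sell forward: 6,700,000 × 1.007461029137 × 299.96 = HUF 2,024,726,669.01.
Route B — convert at spot, deposit HUF: 6,700,000 × 288.11 × 1.02248233585 = HUF 1,973,735,484.74.
The quoted forward overvalues SGD, so borrow HUF, buy SGD at spot, deposit the SGD at 2.23%, and sell the proceeds forward at 299.96.
Profit = 2,024,726,669.01 − 1,973,735,484.74 = HUF 50,991,184.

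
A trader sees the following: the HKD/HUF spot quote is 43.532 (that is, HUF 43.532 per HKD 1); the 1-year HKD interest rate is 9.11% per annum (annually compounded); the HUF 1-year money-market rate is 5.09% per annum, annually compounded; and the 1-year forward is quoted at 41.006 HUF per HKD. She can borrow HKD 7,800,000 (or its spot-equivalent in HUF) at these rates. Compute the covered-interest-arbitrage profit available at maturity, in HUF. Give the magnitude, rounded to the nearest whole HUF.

HUF 7,847,831

T = 1 year.
Invest the HKD and cover forward: 7,800,000 × 1.091100 × 41.006 = HUF 348,984,843.48.
Convert at spot and invest in HUF: 7,800,000 × 43.532 × 1.050900 = HUF 356,832,674.64.
The quoted forward undervalues HKD, so borrow HKD, convert to HUF at spot, deposit the HUF at 5.09%, and buy HKD forward at 41.006 to cover the loan.
Profit = 356,832,674.64 − 348,984,843.48 = HUF 7,847,831.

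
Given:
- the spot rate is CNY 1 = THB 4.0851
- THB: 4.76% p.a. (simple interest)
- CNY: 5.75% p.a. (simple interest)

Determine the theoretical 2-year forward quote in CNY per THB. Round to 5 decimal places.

T = 2 years.
Growth of 1 THB over T: 1 + 0.0476×2 = 1.095200.
CNY growth factor: 1 + 0.0575×2 = 1.115000.
CIP: F = S · (grow THB)/(grow CNY) = 4.0851 × 1.095200/1.115000 = 4.012557 THB per CNY.
Invert for CNY per THB: 1 / 4.012557 = 0.24922.

0.24922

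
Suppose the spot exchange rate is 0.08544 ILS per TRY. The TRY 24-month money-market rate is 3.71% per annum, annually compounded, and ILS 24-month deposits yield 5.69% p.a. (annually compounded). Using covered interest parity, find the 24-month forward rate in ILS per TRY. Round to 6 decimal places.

T = 2 years.
ILS accumulates by (1 + 0.0569)^2 = 1.1170376.
TRY growth factor: (1 + 0.0371)^2 = 1.0755764.
So F = 0.08544 × 1.1170376 / 1.0755764 = 0.08873353 (ILS/TRY).

0.088734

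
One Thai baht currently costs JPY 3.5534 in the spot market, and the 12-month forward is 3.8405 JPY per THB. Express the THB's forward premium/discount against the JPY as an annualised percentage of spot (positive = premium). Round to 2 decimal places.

+8.08%

T = 1 year.
THB trades forward at +8.07959% vs spot over the period.
×(1/T) gives 8.08% p.a.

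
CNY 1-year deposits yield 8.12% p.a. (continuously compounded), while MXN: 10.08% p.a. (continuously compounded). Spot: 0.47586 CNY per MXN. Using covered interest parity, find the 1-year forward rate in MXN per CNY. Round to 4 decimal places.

2.1431

T = 1 year.
Growth of 1 CNY over T: e^(0.0812×1) = 1.0845878.
MXN accumulates by e^(0.1008×1) = 1.1060554.
So F = 0.47586 × 1.0845878 / 1.1060554 = 0.4666240 (CNY/MXN).
Invert for MXN per CNY: 1 / 0.4666240 = 2.1431.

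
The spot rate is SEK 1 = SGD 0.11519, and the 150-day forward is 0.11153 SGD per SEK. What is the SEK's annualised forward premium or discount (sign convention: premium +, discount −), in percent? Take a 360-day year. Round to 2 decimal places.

-7.63%

T = 150/360 years.
SEK trades forward at -3.17736% vs spot over the period.
Per annum: -0.0317736 / (150/360) = -0.076257 = -7.63%.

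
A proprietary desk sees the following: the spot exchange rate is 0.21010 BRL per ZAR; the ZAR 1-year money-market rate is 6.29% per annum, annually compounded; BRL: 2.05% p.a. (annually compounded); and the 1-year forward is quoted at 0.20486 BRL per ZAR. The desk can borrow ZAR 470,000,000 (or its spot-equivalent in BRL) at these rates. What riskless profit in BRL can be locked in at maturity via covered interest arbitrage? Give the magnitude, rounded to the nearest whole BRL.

BRL 1,569,163

T = 1 year.
Keep in ZAR, deliver into the forward: 470,000,000·1.062900·0.20486 = BRL 102,340,476.18.
Swap to BRL now, deposit: 470,000,000·0.21010·1.020500 = BRL 100,771,313.50.
The quoted forward overvalues ZAR, so borrow BRL, buy ZAR at spot, deposit the ZAR at 6.29%, and sell the proceeds forward at 0.20486.
Arbitrage profit = |102,340,476.18 − 100,771,313.50| = BRL 1,569,163.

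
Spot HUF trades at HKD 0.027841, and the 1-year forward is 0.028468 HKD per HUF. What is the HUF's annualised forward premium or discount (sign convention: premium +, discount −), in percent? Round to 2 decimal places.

T = 1 year.
HUF trades forward at +2.25207% vs spot over the period.
Per annum: 0.0225207 / 1 = 0.022521 = 2.25%.

+2.25%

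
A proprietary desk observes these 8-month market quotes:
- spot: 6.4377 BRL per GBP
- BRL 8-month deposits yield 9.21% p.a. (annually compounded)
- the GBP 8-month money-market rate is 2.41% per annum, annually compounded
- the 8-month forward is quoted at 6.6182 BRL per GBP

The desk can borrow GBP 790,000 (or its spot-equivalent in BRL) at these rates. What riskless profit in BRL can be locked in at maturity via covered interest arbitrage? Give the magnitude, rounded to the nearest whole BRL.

T = 8/12 years.
Route A — deposit GBP, sell forward: 790,000 × 1.016002814 × 6.6182 = BRL 5,312,046.76.
Route B — convert at spot, deposit BRL: 790,000 × 6.4377 × 1.060494136 = BRL 5,393,443.05.
The quoted forward undervalues GBP, so borrow GBP, convert to BRL at spot, deposit the BRL at 9.21%, and buy GBP forward at 6.6182 to cover the loan.
Profit = 5,393,443.05 − 5,312,046.76 = BRL 81,396.

BRL 81,396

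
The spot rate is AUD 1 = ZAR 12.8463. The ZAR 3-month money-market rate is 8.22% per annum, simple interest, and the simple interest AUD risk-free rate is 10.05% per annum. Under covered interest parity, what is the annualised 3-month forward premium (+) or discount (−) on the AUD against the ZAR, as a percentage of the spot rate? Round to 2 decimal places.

-1.79%

T = 3/12 years.
No-arbitrage forward: 12.8463 × 1.020550 / 1.025125 = 12.7889686 ZAR/AUD.
(F − S)/S ÷ T = (12.7889686 − 12.8463)/12.8463/(3/12) = -0.017851 → -1.79%.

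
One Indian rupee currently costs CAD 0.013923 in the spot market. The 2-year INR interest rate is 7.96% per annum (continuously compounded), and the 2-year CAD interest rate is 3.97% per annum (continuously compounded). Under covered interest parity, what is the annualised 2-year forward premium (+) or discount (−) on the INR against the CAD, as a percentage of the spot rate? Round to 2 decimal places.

T = 2 years.
No-arbitrage forward: 0.013923 × 1.0826373 / 1.1725724 = 0.012855120 CAD/INR.
Annualised premium = (F − S)/S × (1/T) = (0.012855120 − 0.013923)/0.013923 ÷ 2 = -3.83%.

-3.83%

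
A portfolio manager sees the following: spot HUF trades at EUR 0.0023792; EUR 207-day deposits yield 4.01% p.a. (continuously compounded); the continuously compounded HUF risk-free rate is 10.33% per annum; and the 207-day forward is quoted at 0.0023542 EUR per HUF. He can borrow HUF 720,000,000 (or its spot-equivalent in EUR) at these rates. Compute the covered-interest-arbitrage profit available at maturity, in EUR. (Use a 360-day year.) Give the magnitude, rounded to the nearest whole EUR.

T = 207/360 years.
Invest the HUF and cover forward: 720,000,000 × 1.061196983 × 0.0023542 = EUR 1,798,754.35.
Convert at spot and invest in EUR: 720,000,000 × 0.0023792 × 1.023325379 = EUR 1,752,980.93.
The quoted forward overvalues HUF, so borrow EUR, buy HUF at spot, deposit the HUF at 10.33%, and sell the proceeds forward at 0.0023542.
The gap between the two covered legs is EUR 45,773.

EUR 45,773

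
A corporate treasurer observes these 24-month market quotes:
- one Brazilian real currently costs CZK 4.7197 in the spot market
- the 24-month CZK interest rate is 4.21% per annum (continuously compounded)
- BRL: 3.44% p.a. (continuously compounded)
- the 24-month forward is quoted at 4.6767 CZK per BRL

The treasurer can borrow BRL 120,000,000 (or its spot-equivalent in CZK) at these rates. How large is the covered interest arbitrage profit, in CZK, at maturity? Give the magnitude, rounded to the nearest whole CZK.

CZK 14,943,022

T = 2 years.
Route A — deposit BRL, sell forward: 120,000,000 × 1.07122194333 × 4.6767 = CZK 601,174,039.48.
Route B — convert at spot, deposit CZK: 120,000,000 × 4.7197 × 1.08784644134 = CZK 616,117,061.90.
The quoted forward undervalues BRL, so borrow BRL, convert to CZK at spot, deposit the CZK at 4.21%, and buy BRL forward at 4.6767 to cover the loan.
Arbitrage profit = |601,174,039.48 − 616,117,061.90| = CZK 14,943,022.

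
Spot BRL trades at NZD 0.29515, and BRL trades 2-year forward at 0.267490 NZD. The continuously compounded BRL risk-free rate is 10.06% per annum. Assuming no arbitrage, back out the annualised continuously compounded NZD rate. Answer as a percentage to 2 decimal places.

T = 2 years.
By CIP, F/S equals the NZD-to-BRL growth ratio: 0.26749/0.29515 = 0.9062849.
The BRL side grows by e^(0.1006×2) = 1.2228693.
So the NZD growth factor = 1.108268.
r = ln(1.108268)/2 = 0.051399 → 5.14%.

5.14%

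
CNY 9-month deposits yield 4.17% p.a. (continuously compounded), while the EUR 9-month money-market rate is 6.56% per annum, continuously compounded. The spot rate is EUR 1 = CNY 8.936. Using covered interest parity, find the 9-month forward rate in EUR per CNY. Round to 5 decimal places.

T = 9/12 years.
Growth of 1 CNY over T: e^(0.0417×9/12) = 1.0317692.
EUR growth factor: e^(0.0656×9/12) = 1.0504304.
CIP: F = S · (grow CNY)/(grow EUR) = 8.936 × 1.0317692/1.0504304 = 8.777249 CNY per EUR.
Quoted the other way: 1/8.777249 = 0.11393 EUR per CNY.

0.11393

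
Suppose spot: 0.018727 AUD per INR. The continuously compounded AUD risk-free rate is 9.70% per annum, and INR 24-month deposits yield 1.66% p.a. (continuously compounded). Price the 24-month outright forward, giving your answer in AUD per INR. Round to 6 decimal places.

T = 2 years.
Growth of 1 AUD over T: e^(0.0970×2) = 1.2140963.
INR growth factor: e^(0.0166×2) = 1.0337573.
CIP: F = S · (grow AUD)/(grow INR) = 0.018727 × 1.2140963/1.0337573 = 0.02199393 AUD per INR.

0.021994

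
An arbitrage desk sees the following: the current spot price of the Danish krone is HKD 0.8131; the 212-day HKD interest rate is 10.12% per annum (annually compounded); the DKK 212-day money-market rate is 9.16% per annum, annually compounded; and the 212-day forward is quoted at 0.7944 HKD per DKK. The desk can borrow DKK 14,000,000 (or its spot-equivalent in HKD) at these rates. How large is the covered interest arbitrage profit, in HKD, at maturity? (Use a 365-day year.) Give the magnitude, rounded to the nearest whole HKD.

HKD 336,543

T = 212/365 years.
Route A — deposit DKK, sell forward: 14,000,000 × 1.0522238242 × 0.7944 = HKD 11,702,412.48.
Route B — convert at spot, deposit HKD: 14,000,000 × 0.8131 × 1.0575887153 = HKD 12,038,955.38.
The quoted forward undervalues DKK, so borrow DKK, convert to HKD at spot, deposit the HKD at 10.12%, and buy DKK forward at 0.7944 to cover the loan.
The gap between the two covered legs is HKD 336,543.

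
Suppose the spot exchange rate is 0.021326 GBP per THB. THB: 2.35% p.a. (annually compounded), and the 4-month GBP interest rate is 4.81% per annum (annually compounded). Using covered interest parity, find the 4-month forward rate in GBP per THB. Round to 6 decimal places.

T = 4/12 years.
Growth of 1 GBP over T: (1 + 0.0481)^(4/12) = 1.0157829.
THB growth factor: (1 + 0.0235)^(4/12) = 1.0077728.
So F = 0.021326 × 1.0157829 / 1.0077728 = 0.02149551 (GBP/THB).

0.021496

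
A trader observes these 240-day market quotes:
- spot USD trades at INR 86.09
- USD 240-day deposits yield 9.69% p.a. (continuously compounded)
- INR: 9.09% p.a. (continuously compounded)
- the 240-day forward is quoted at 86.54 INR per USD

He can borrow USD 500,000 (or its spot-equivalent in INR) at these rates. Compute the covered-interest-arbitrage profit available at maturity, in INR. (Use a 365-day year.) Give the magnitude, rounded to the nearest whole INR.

INR 420,440

T = 240/365 years.
Keep in USD, deliver into the forward: 500,000·1.0657886787·86.54 = INR 46,116,676.13.
Swap to INR now, deposit: 500,000·86.09·1.0615922068 = INR 45,696,236.54.
The quoted forward overvalues USD, so borrow INR, buy USD at spot, deposit the USD at 9.69%, and sell the proceeds forward at 86.54.
Arbitrage profit = |46,116,676.13 − 45,696,236.54| = INR 420,440.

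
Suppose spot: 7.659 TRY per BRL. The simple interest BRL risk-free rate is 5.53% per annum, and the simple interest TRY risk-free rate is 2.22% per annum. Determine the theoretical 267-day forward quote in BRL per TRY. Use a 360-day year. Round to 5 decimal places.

0.13372

T = 267/360 years.
Growth of 1 TRY over T: 1 + 0.0222×267/360 = 1.016465.
BRL accumulates by 1 + 0.0553×267/360 = 1.0410142.
So F = 7.659 × 1.016465 / 1.0410142 = 7.478385 (TRY/BRL).
Quoted the other way: 1/7.478385 = 0.13372 BRL per TRY.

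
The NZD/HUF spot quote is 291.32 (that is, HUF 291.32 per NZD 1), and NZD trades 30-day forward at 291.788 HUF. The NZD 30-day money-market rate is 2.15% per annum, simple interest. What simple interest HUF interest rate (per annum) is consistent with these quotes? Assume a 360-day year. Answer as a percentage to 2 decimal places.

4.08%

T = 30/360 years.
CIP gives F = S · g_HUF/g_NZD, so g_HUF/g_NZD = 291.788/291.32 = 1.0016065.
NZD growth factor: 1 + 0.0215×30/360 = 1.0017917.
That pins the HUF growth at 1.0034011.
(1.0034011 − 1)/T = 0.040813, i.e. 4.08%.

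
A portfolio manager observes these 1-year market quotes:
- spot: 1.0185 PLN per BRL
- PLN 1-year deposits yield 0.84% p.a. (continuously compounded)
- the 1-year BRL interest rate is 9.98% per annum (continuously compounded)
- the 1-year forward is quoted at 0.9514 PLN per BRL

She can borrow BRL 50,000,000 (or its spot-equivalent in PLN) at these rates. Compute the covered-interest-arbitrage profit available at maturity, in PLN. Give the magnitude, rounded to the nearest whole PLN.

PLN 1,207,895

T = 1 year.
Keep in BRL, deliver into the forward: 50,000,000·1.104949906·0.9514 = PLN 52,562,467.03.
Swap to PLN now, deposit: 50,000,000·1.0185·1.008435379 = PLN 51,354,571.68.
The quoted forward overvalues BRL, so borrow PLN, buy BRL at spot, deposit the BRL at 9.98%, and sell the proceeds forward at 0.9514.
Arbitrage profit = |52,562,467.03 − 51,354,571.68| = PLN 1,207,895.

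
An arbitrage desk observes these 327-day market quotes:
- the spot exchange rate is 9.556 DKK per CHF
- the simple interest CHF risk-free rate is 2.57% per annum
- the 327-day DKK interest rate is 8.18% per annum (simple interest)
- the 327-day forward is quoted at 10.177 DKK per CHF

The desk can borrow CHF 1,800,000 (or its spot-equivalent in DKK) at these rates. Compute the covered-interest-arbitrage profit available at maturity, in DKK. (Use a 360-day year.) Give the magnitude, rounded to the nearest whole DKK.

T = 327/360 years.
Invest the CHF and cover forward: 1,800,000 × 1.0233441667 × 10.177 = DKK 18,746,232.45.
Convert at spot and invest in DKK: 1,800,000 × 9.556 × 1.0743016667 = DKK 18,478,848.11.
The quoted forward overvalues CHF, so borrow DKK, buy CHF at spot, deposit the CHF at 2.57%, and sell the proceeds forward at 10.177.
Arbitrage profit = |18,746,232.45 − 18,478,848.11| = DKK 267,384.

DKK 267,384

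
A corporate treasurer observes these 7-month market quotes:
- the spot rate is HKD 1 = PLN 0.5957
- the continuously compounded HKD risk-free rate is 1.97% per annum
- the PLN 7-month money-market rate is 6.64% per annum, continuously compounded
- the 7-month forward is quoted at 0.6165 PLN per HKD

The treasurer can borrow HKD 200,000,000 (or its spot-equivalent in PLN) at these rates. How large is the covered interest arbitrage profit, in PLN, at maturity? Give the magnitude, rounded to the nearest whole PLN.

T = 7/12 years.
Keep in HKD, deliver into the forward: 200,000,000·1.01155794952·0.6165 = PLN 124,725,095.18.
Swap to PLN now, deposit: 200,000,000·0.5957·1.03949324849 = PLN 123,845,225.63.
The quoted forward overvalues HKD, so borrow PLN, buy HKD at spot, deposit the HKD at 1.97%, and sell the proceeds forward at 0.6165.
Profit = 124,725,095.18 − 123,845,225.63 = PLN 879,870.

PLN 879,870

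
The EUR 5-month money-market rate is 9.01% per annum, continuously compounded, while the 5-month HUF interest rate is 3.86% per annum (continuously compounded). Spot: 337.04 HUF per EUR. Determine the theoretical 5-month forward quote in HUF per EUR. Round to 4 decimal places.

329.8847

T = 5/12 years.
HUF accumulates by e^(0.0386×5/12) = 1.016213366.
Growth of 1 EUR over T: e^(0.0901×5/12) = 1.038255257.
Forward (HUF per EUR) = 337.04 × 1.016213366 / 1.038255257 = 329.884728.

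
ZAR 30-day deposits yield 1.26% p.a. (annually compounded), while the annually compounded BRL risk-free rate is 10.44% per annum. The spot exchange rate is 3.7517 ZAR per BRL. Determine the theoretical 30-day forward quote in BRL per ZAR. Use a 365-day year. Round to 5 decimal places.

0.26845

T = 30/365 years.
ZAR accumulates by (1 + 0.0126)^(30/365) = 1.0010297.
Growth of 1 BRL over T: (1 + 0.1044)^(30/365) = 1.0081952.
So F = 3.7517 × 1.0010297 / 1.0081952 = 3.725036 (ZAR/BRL).
Quoted the other way: 1/3.725036 = 0.26845 BRL per ZAR.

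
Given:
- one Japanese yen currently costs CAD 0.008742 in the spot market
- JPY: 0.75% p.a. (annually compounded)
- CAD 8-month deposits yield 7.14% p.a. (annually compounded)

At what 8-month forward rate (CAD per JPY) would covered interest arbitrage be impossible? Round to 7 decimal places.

0.0091078

T = 8/12 years.
CAD accumulates by (1 + 0.0714)^(8/12) = 1.0470508.
Growth of 1 JPY over T: (1 + 0.0075)^(8/12) = 1.0049938.
CIP: F = S · (grow CAD)/(grow JPY) = 0.008742 × 1.0470508/1.0049938 = 0.009107835 CAD per JPY.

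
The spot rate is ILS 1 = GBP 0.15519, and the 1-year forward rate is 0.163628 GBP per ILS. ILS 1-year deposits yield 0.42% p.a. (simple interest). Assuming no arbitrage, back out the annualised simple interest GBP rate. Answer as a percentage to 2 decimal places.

T = 1 year.
By CIP, F/S equals the GBP-to-ILS growth ratio: 0.163628/0.15519 = 1.0543721.
The ILS side grows by 1 + 0.0042×1 = 1.004200.
That pins the GBP growth at 1.0588005.
r = (1.0588005 − 1)/1 = 0.058801 → 5.88%.

5.88%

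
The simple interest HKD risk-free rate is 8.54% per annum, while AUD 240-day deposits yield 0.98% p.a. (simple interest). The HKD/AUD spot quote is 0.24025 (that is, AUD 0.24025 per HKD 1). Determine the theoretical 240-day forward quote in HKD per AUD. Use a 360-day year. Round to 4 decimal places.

4.3708

T = 240/360 years.
AUD accumulates by 1 + 0.0098×240/360 = 1.0065333.
Growth of 1 HKD over T: 1 + 0.0854×240/360 = 1.0569333.
So F = 0.24025 × 1.0065333 / 1.0569333 = 0.2287936 (AUD/HKD).
Invert for HKD per AUD: 1 / 0.2287936 = 4.3708.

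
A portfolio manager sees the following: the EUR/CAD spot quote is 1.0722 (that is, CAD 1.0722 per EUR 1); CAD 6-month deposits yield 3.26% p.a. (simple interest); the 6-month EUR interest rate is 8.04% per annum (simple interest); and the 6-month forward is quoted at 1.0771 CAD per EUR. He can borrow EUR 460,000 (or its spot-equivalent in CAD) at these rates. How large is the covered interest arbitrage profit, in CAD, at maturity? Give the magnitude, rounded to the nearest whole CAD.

CAD 14,132

T = 6/12 years.
Route A — deposit EUR, sell forward: 460,000 × 1.040200 × 1.0771 = CAD 515,383.73.
Route B — convert at spot, deposit CAD: 460,000 × 1.0722 × 1.016300 = CAD 501,251.36.
The quoted forward overvalues EUR, so borrow CAD, buy EUR at spot, deposit the EUR at 8.04%, and sell the proceeds forward at 1.0771.
Profit = 515,383.73 − 501,251.36 = CAD 14,132.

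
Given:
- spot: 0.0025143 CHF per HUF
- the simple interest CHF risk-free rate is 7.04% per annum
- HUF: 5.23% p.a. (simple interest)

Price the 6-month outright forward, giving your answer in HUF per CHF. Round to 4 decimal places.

394.2480

T = 6/12 years.
CHF growth factor: 1 + 0.0704×6/12 = 1.035200.
HUF accumulates by 1 + 0.0523×6/12 = 1.026150.
So F = 0.0025143 × 1.035200 / 1.026150 = 0.00253647455 (CHF/HUF).
Quoted the other way: 1/0.00253647455 = 394.2480 HUF per CHF.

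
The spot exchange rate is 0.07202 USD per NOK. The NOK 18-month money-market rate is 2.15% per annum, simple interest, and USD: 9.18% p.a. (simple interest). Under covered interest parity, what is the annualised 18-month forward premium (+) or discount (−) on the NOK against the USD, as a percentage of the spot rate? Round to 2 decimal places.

+6.81%

T = 18/12 years.
CIP forward (USD per NOK) = 0.07202 × 1.137700/1.032250 = 0.07937724.
Annualised premium = (F − S)/S × (1/T) = (0.07937724 − 0.07202)/0.07202 ÷ (18/12) = 6.81%.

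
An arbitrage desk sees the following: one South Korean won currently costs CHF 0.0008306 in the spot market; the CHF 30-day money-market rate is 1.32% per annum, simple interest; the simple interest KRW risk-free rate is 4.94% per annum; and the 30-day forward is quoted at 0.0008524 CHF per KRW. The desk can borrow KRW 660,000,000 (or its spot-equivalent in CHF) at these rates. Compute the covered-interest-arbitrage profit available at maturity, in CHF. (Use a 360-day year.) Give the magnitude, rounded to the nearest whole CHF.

CHF 16,101

T = 30/360 years.
Route A — deposit KRW, sell forward: 660,000,000 × 1.00411667 × 0.0008524 = CHF 564,899.97.
Route B — convert at spot, deposit CHF: 660,000,000 × 0.0008306 × 1.001100 = CHF 548,799.02.
The quoted forward overvalues KRW, so borrow CHF, buy KRW at spot, deposit the KRW at 4.94%, and sell the proceeds forward at 0.0008524.
The gap between the two covered legs is CHF 16,101.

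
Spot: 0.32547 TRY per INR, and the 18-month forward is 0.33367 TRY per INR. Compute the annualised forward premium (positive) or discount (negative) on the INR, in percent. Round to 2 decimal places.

T = 18/12 years.
(F − S)/S = (0.33367 − 0.32547)/0.32547 = 0.0251943.
×(1/T) gives 1.68% p.a.

+1.68%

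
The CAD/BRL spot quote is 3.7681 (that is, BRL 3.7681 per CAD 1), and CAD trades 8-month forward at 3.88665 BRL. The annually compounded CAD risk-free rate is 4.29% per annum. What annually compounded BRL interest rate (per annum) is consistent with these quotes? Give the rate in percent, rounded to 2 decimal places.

T = 8/12 years.
By CIP, F/S equals the BRL-to-CAD growth ratio: 3.88665/3.7681 = 1.0314615.
The CAD side grows by (1 + 0.0429)^(8/12) = 1.0283993.
So the BRL growth factor = 1.0607543.
r = 1.0607543^(12/8) − 1 = 0.092502 → 9.25%.

9.25%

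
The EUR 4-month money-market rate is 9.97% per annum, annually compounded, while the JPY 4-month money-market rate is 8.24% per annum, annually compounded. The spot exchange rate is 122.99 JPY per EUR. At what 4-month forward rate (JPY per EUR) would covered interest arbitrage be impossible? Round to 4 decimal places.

T = 4/12 years.
Growth of 1 JPY over T: (1 + 0.0824)^(4/12) = 1.026744995.
Growth of 1 EUR over T: (1 + 0.0997)^(4/12) = 1.032186263.
CIP: F = S · (grow JPY)/(grow EUR) = 122.99 × 1.026744995/1.032186263 = 122.341647 JPY per EUR.

122.3416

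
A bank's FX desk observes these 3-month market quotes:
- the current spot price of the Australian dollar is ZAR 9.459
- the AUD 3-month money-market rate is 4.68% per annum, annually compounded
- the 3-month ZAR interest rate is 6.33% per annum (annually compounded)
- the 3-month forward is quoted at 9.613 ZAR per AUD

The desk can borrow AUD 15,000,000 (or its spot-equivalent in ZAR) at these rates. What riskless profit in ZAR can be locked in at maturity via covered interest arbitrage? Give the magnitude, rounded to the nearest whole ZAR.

T = 3/12 years.
Route A — deposit AUD, sell forward: 15,000,000 × 1.01150009639 × 9.613 = ZAR 145,853,256.40.
Route B — convert at spot, deposit ZAR: 15,000,000 × 9.459 × 1.01546264844 = ZAR 144,078,917.87.
The quoted forward overvalues AUD, so borrow ZAR, buy AUD at spot, deposit the AUD at 4.68%, and sell the proceeds forward at 9.613.
Profit = 145,853,256.40 − 144,078,917.87 = ZAR 1,774,339.

ZAR 1,774,339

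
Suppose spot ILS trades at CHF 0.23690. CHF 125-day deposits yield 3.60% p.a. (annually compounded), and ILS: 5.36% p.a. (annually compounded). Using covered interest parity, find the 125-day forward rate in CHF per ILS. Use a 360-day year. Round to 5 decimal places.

0.23552

T = 125/360 years.
Growth of 1 CHF over T: (1 + 0.0360)^(125/360) = 1.012356.
ILS growth factor: (1 + 0.0536)^(125/360) = 1.0182948.
Forward (CHF per ILS) = 0.2369 × 1.012356 / 1.0182948 = 0.2355184.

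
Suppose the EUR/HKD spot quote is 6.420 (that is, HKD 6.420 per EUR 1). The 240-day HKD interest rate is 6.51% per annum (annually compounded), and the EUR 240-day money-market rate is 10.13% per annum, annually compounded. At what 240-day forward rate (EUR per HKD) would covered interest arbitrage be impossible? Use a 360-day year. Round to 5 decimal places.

T = 240/360 years.
Growth of 1 HKD over T: (1 + 0.0651)^(240/360) = 1.0429422.
Growth of 1 EUR over T: (1 + 0.1013)^(240/360) = 1.0664416.
CIP: F = S · (grow HKD)/(grow EUR) = 6.42 × 1.0429422/1.0664416 = 6.278533 HKD per EUR.
Quoted the other way: 1/6.278533 = 0.15927 EUR per HKD.

0.15927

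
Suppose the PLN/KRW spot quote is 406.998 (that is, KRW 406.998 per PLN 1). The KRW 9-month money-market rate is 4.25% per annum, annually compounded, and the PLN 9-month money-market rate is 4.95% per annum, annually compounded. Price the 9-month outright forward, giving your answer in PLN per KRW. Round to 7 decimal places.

T = 9/12 years.
KRW accumulates by (1 + 0.0425)^(9/12) = 1.0317086.
Growth of 1 PLN over T: (1 + 0.0495)^(9/12) = 1.0368999.
Forward (KRW per PLN) = 406.998 × 1.0317086 / 1.0368999 = 404.9603.
Quoted the other way: 1/404.9603 = 0.0024694 PLN per KRW.

0.0024694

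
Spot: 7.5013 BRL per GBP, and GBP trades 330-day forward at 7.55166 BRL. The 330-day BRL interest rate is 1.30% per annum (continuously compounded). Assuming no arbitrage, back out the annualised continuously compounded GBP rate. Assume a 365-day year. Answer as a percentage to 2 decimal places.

T = 330/365 years.
F/S = 7.55166/7.5013 = 1.0067135 = (growth of BRL) / (growth of GBP).
The BRL side grows by e^(0.0130×330/365) = 1.0118228.
That pins the GBP growth at 1.0050752.
r = ln(1.0050752)/(330/365) = 0.005599 → 0.56%.

0.56%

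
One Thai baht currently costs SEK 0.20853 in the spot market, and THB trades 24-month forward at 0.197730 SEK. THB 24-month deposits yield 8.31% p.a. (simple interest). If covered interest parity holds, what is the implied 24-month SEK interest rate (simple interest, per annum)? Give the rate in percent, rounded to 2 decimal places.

T = 2 years.
F/S = 0.19773/0.20853 = 0.9482089 = (growth of SEK) / (growth of THB).
The THB side grows by 1 + 0.0831×2 = 1.166200.
That pins the SEK growth at 1.1058012.
(1.1058012 − 1)/T = 0.052901, i.e. 5.29%.

5.29%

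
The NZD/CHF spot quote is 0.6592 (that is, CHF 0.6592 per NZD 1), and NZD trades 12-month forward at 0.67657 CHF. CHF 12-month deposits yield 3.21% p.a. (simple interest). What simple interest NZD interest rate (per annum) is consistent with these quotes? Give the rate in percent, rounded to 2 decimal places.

0.56%

T = 1 year.
F/S = 0.67657/0.6592 = 1.0263501 = (growth of CHF) / (growth of NZD).
The CHF side grows by 1 + 0.0321×1 = 1.032100.
Hence g_NZD = 1.0056023.
r = (1.0056023 − 1)/1 = 0.005602 → 0.56%.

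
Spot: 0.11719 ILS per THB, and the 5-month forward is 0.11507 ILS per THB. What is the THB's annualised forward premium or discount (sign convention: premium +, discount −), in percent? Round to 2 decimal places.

-4.34%

T = 5/12 years.
THB trades forward at -1.80903% vs spot over the period.
Per annum: -0.0180903 / (5/12) = -0.043417 = -4.34%.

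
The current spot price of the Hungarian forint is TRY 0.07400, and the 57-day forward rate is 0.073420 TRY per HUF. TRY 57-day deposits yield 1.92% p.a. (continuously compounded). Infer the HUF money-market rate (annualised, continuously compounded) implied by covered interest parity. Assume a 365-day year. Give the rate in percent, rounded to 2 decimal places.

6.96%

T = 57/365 years.
F/S = 0.07342/0.074 = 0.9921622 = (growth of TRY) / (growth of HUF).
The TRY side grows by e^(0.0192×57/365) = 1.0030029.
Hence g_HUF = 1.0109263.
Take logs: ln 1.0109263 / (57/365) = 0.069587, so 6.96%.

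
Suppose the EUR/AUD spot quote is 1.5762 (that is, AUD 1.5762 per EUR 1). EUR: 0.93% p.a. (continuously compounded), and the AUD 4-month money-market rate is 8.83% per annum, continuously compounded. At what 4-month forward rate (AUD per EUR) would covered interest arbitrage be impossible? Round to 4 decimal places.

1.6183

T = 4/12 years.
AUD growth factor: e^(0.0883×4/12) = 1.0298708.
EUR accumulates by e^(0.0093×4/12) = 1.0031048.
So F = 1.5762 × 1.0298708 / 1.0031048 = 1.618258 (AUD/EUR).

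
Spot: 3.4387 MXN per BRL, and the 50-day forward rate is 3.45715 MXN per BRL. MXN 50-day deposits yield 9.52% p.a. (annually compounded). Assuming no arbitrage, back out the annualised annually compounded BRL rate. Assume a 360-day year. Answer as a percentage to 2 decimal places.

5.38%

T = 50/360 years.
By CIP, F/S equals the MXN-to-BRL growth ratio: 3.45715/3.4387 = 1.0053654.
MXN growth factor: (1 + 0.0952)^(50/360) = 1.0127102.
Hence g_BRL = 1.0073056.
r = 1.0073056^(360/50) − 1 = 0.053807 → 5.38%.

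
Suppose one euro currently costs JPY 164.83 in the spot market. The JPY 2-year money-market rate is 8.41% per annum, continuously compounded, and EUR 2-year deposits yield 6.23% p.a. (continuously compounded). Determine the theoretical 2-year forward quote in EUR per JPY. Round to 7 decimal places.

T = 2 years.
JPY accumulates by e^(0.0841×2) = 1.1831732.
EUR growth factor: e^(0.0623×2) = 1.1326953.
So F = 164.83 × 1.1831732 / 1.1326953 = 172.1756 (JPY/EUR).
Invert for EUR per JPY: 1 / 172.1756 = 0.0058080.

0.0058080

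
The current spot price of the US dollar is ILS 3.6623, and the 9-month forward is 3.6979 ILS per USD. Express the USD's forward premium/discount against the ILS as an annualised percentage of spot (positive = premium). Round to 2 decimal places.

T = 9/12 years.
Period premium: (3.6979 − 3.6623)/3.6623 = 0.0097207.
×(1/T) gives 1.30% p.a.

+1.30%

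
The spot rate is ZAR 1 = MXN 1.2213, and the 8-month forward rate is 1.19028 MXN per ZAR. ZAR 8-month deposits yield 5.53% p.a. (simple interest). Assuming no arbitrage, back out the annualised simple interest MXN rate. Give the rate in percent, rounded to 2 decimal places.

T = 8/12 years.
F/S = 1.19028/1.2213 = 0.9746008 = (growth of MXN) / (growth of ZAR).
The ZAR side grows by 1 + 0.0553×8/12 = 1.0368667.
So the MXN growth factor = 1.0105311.
r = (1.0105311 − 1)/(8/12) = 0.015797 → 1.58%.

1.58%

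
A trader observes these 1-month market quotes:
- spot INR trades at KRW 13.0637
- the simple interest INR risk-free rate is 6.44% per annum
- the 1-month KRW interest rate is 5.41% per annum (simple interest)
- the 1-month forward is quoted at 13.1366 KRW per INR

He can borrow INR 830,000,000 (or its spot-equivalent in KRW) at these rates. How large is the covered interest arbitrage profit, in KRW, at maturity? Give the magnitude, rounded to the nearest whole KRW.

KRW 70,138,519

T = 1/12 years.
Route A — deposit INR, sell forward: 830,000,000 × 1.005366666667 × 13.1366 = KRW 10,961,892,795.27.
Route B — convert at spot, deposit KRW: 830,000,000 × 13.0637 × 1.004508333333 = KRW 10,891,754,276.75.
The quoted forward overvalues INR, so borrow KRW, buy INR at spot, deposit the INR at 6.44%, and sell the proceeds forward at 13.1366.
Arbitrage profit = |10,961,892,795.27 − 10,891,754,276.75| = KRW 70,138,519.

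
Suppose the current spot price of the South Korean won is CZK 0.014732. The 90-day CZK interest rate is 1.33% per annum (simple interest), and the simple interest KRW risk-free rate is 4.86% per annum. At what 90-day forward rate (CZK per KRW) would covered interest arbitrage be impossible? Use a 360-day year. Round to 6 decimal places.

T = 90/360 years.
CZK growth factor: 1 + 0.0133×90/360 = 1.003325.
Growth of 1 KRW over T: 1 + 0.0486×90/360 = 1.012150.
CIP: F = S · (grow CZK)/(grow KRW) = 0.014732 × 1.003325/1.012150 = 0.01460355 CZK per KRW.

0.014604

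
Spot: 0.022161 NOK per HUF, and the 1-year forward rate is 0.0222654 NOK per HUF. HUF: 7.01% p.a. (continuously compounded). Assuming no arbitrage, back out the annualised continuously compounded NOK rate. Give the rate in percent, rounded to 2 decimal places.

7.48%

T = 1 year.
By CIP, F/S equals the NOK-to-HUF growth ratio: 0.0222654/0.022161 = 1.0047110.
The HUF side grows by e^(0.0701×1) = 1.0726154.
That pins the NOK growth at 1.0776685.
Take logs: ln 1.0776685 / 1 = 0.074800, so 7.48%.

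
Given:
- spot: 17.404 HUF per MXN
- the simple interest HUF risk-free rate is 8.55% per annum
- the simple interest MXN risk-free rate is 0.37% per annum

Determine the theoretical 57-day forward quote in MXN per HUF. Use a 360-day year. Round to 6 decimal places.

0.056724

T = 57/360 years.
HUF accumulates by 1 + 0.0855×57/360 = 1.0135375.
Growth of 1 MXN over T: 1 + 0.0037×57/360 = 1.0005858.
So F = 17.404 × 1.0135375 / 1.0005858 = 17.62928 (HUF/MXN).
Quoted the other way: 1/17.62928 = 0.056724 MXN per HUF.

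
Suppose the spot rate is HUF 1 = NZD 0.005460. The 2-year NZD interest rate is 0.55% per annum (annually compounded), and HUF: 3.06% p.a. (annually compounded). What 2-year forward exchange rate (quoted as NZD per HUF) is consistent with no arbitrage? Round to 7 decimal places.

0.0051973

T = 2 years.
Growth of 1 NZD over T: (1 + 0.0055)^2 = 1.0110303.
HUF accumulates by (1 + 0.0306)^2 = 1.0621364.
So F = 0.00546 × 1.0110303 / 1.0621364 = 0.005197285 (NZD/HUF).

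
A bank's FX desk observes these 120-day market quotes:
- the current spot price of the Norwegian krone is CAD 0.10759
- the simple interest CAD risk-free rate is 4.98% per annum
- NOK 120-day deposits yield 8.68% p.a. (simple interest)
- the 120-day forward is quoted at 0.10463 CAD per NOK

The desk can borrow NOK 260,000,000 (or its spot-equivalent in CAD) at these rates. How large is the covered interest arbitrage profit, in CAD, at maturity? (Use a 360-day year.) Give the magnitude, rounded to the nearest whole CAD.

CAD 446,862

T = 120/360 years.
Invest the NOK and cover forward: 260,000,000 × 1.0289333333 × 0.10463 = CAD 27,990,896.61.
Convert at spot and invest in CAD: 260,000,000 × 0.10759 × 1.016600 = CAD 28,437,758.44.
The quoted forward undervalues NOK, so borrow NOK, convert to CAD at spot, deposit the CAD at 4.98%, and buy NOK forward at 0.10463 to cover the loan.
Profit = 28,437,758.44 − 27,990,896.61 = CAD 446,862.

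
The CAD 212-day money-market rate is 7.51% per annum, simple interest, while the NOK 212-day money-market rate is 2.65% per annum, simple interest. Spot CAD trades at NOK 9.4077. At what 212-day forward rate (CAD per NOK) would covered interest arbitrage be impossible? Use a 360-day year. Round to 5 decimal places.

T = 212/360 years.
Growth of 1 NOK over T: 1 + 0.0265×212/360 = 1.0156056.
CAD growth factor: 1 + 0.0751×212/360 = 1.0442256.
Forward (NOK per CAD) = 9.4077 × 1.0156056 / 1.0442256 = 9.149855.
Quoted the other way: 1/9.149855 = 0.10929 CAD per NOK.

0.10929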